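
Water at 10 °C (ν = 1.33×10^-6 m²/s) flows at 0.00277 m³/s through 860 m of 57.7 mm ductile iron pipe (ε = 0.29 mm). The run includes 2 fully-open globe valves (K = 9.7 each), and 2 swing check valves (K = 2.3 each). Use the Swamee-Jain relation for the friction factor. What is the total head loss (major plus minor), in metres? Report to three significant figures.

V = 4Q/(πD²) = 1.059 m/s; V²/2g = 0.05720 m
Re = 4.60×10^4, ε/D = 0.00503 → f = 0.03274 (Swamee-Jain)
Major: h_f = f(L/D)·V²/2g = 0.03274·14905·0.05720 = 27.91 m
Minor: ΣK = 24.0; h_m = ΣK·V²/2g = 1.373 m
Total H_L = 27.91 + 1.373 = 29.28 m

H_L ≈ 29.3 m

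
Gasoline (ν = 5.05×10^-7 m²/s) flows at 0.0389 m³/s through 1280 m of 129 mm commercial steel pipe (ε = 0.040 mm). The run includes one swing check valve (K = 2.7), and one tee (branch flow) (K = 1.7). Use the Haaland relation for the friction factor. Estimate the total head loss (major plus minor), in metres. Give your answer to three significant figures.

V = 4Q/(πD²) = 2.976 m/s; V²/2g = 0.4515 m
Re = 7.60×10^5, ε/D = 3.10×10^-4 → f = 0.01587 (Haaland)
Major: h_f = f(L/D)·V²/2g = 0.01587·9922·0.4515 = 71.10 m
Minor: ΣK = 4.40; h_m = ΣK·V²/2g = 1.987 m
Total H_L = 71.10 + 1.987 = 73.09 m

H_L ≈ 73.1 m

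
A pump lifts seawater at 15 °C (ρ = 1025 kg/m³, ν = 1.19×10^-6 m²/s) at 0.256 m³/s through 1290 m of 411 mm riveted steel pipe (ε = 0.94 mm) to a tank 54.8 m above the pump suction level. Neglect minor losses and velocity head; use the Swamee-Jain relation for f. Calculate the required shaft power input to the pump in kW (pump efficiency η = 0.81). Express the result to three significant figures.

V = 4Q/(πD²) = 1.930 m/s; Re = 6.66×10^5; ε/D = 0.00229; f = 0.02462
h_f = f(L/D)V²/2g = 14.67 m
Total head H = z + h_f = 54.8 + 14.67 = 69.47 m
P_hyd = ρgQH = 1025·9.81·0.256·69.47 = 178.8 kW
P_shaft = P_hyd/η = 178.8/0.81 = 220.8 kW

P_shaft ≈ 221 kW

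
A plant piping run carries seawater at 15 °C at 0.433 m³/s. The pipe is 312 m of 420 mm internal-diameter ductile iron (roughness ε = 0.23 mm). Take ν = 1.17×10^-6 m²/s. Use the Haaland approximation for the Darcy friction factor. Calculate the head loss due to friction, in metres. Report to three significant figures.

V = 4Q/(πD²) = 4·0.433/(π·0.420²) = 3.125 m/s
Re = VD/ν = 3.125·0.420/1.17×10^-6 = 1.12×10^6 → turbulent
ε/D = 0.23/420 = 5.48×10^-4
Haaland: f = 0.01745
h_f = f(L/D)V²/(2g) = 0.01745·(312/0.420)·3.125²/(2·9.81) = 6.453 m

h_f ≈ 6.45 m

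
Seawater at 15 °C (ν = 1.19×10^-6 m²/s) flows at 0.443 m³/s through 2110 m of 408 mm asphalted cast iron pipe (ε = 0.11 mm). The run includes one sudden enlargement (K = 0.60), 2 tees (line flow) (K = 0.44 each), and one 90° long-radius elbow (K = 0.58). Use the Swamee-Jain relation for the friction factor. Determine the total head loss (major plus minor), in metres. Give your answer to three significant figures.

V = 4Q/(πD²) = 3.388 m/s; V²/2g = 0.5852 m
Re = 1.16×10^6, ε/D = 2.70×10^-4 → f = 0.01538 (Swamee-Jain)
Major: h_f = f(L/D)·V²/2g = 0.01538·5172·0.5852 = 46.53 m
Minor: ΣK = 2.06; h_m = ΣK·V²/2g = 1.205 m
Total H_L = 46.53 + 1.205 = 47.74 m

H_L ≈ 47.7 m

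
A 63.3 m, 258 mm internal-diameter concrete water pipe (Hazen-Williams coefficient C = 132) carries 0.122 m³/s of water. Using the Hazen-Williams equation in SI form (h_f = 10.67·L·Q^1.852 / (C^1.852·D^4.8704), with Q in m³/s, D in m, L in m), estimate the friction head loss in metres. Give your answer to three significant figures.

h_f ≈ 1.19 m

h_f = 10.67·63.3·0.122^1.852 / (132^1.852·0.258^4.8704) = 1.191 m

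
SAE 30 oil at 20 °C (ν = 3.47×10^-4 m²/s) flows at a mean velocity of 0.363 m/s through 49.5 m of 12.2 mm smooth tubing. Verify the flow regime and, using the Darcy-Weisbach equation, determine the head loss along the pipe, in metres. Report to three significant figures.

Re = VD/ν = 0.363·0.01220/3.47×10^-4 = 12.8 → laminar (Re < 2300)
f = 64/Re = 5.015
h_f = f(L/D)V²/(2g) = 5.015·(49.5/0.01220)·0.363²/(2·9.81) = 136.6 m

h_f ≈ 137 m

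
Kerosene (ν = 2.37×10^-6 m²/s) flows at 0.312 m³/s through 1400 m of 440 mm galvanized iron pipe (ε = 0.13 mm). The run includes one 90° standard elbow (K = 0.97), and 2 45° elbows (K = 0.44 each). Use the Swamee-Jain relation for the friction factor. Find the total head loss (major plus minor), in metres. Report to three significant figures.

V = 4Q/(πD²) = 2.052 m/s; V²/2g = 0.2146 m
Re = 3.81×10^5, ε/D = 2.95×10^-4 → f = 0.01668 (Swamee-Jain)
Major: h_f = f(L/D)·V²/2g = 0.01668·3182·0.2146 = 11.39 m
Minor: ΣK = 1.85; h_m = ΣK·V²/2g = 0.3970 m
Total H_L = 11.39 + 0.3970 = 11.78 m

H_L ≈ 11.8 m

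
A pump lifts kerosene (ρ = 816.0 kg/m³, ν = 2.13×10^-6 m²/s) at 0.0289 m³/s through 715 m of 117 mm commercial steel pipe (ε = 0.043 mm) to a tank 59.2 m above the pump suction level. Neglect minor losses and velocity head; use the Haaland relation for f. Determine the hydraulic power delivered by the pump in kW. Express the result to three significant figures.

P_hyd ≈ 23.3 kW

V = 4Q/(πD²) = 2.688 m/s; Re = 1.48×10^5; ε/D = 3.68×10^-4; f = 0.01852
h_f = f(L/D)V²/2g = 41.68 m
Total head H = z + h_f = 59.2 + 41.68 = 100.9 m
P_hyd = ρgQH = 816.0·9.81·0.0289·100.9 = 23.34 kW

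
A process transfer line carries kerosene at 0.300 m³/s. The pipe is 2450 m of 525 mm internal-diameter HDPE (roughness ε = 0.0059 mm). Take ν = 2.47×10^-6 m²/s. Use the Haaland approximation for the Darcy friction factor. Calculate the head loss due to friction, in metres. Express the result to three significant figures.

h_f ≈ 6.62 m

V = 4Q/(πD²) = 4·0.300/(π·0.525²) = 1.386 m/s
Re = VD/ν = 1.386·0.525/2.47×10^-6 = 2.95×10^5 → turbulent
ε/D = 0.0059/525 = 1.12×10^-5
Haaland: f = 0.01448
h_f = f(L/D)V²/(2g) = 0.01448·(2450/0.525)·1.386²/(2·9.81) = 6.615 m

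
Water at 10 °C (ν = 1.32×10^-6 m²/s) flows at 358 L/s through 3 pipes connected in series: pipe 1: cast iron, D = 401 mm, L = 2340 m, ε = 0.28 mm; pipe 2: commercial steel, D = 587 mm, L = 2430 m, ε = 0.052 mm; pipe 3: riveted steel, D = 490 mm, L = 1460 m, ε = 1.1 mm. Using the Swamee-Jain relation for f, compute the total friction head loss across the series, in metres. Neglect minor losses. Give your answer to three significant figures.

Pipe 1: V = 2.835 m/s, Re = 8.61×10^5, ε/D = 6.98×10^-4, f = 0.01858, h_1 = f(L/D)V²/2g = 44.41 m
Pipe 2: V = 1.323 m/s, Re = 5.88×10^5, ε/D = 8.86×10^-5, f = 0.01406, h_2 = f(L/D)V²/2g = 5.193 m
Pipe 3: V = 1.898 m/s, Re = 7.05×10^5, ε/D = 0.00224, f = 0.02449, h_3 = f(L/D)V²/2g = 13.40 m
Series → Q common, losses add: H = Σh = 63.01 m

H ≈ 63.0 m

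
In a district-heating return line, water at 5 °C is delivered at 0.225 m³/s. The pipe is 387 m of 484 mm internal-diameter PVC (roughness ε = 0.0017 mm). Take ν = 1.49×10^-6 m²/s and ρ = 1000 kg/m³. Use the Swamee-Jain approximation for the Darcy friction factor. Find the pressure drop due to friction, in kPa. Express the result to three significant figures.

Δp ≈ 8.19 kPa

V = 4Q/(πD²) = 4·0.225/(π·0.484²) = 1.223 m/s
Re = VD/ν = 1.223·0.484/1.49×10^-6 = 3.97×10^5 → turbulent
ε/D = 0.0017/484 = 3.51×10^-6
Swamee-Jain: f = 0.01370
h_f = f(L/D)V²/(2g) = 0.01370·(387/0.484)·1.223²/(2·9.81) = 0.8347 m
Δp = ρg·h_f = 1000·9.81·0.8347 = 8.189 kPa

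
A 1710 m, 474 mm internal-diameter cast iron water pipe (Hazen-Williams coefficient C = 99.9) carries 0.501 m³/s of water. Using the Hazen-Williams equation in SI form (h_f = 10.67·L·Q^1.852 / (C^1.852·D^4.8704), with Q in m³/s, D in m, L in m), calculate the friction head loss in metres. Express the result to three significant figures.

h_f ≈ 38.1 m

h_f = 10.67·1710·0.501^1.852 / (99.9^1.852·0.474^4.8704) = 38.12 m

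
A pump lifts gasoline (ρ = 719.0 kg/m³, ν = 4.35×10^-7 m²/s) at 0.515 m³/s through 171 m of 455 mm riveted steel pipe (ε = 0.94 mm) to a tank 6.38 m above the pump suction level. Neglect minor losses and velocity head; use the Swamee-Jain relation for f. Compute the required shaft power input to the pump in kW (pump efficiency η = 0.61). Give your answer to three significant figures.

P_shaft ≈ 65.1 kW

V = 4Q/(πD²) = 3.167 m/s; Re = 3.31×10^6; ε/D = 0.00207; f = 0.02371
h_f = f(L/D)V²/2g = 4.556 m
Total head H = z + h_f = 6.38 + 4.556 = 10.94 m
P_hyd = ρgQH = 719.0·9.81·0.515·10.94 = 39.73 kW
P_shaft = P_hyd/η = 39.73/0.61 = 65.13 kW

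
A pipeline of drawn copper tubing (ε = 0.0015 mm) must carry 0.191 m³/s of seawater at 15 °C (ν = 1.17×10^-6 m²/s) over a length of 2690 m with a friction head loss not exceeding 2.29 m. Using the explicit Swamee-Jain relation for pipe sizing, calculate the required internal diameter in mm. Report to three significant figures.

D ≈ 555 mm

Swamee-Jain (Type III): D = 0.66·[ε^1.25·(LQ²/(gh_f))^4.75 + ν·Q^9.4·(L/(gh_f))^5.2]^0.04
LQ²/(gh_f) = 4.368; L/(gh_f) = 119.7
Term 1 = ε^1.25·(…)^4.75 = 5.78×10^-5; Term 2 = ν·Q^9.4·(…)^5.2 = 0.0131
D = 0.66·(5.78×10^-5 + 0.0131)^0.04 = 0.5550 m = 555 mm
Check: V = 0.790 m/s, Re = 3.75×10^5, f = 0.01383, h_f = 2.13 m ≈ 2.29 m ✓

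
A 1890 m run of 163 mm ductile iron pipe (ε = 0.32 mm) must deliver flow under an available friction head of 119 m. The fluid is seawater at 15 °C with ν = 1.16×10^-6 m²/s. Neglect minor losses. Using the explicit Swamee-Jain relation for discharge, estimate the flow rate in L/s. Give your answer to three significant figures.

Swamee-Jain (Type II): Q = -0.965·√(gD⁵h_f/L)·ln[ε/(3.7D) + √(3.17ν²L/(gD³h_f))]
√(gD⁵h_f/L) = √(9.81·0.163⁵·119/1890) = 0.008430
ε/(3.7D) = 5.31×10^-4; √(3.17ν²L/(gD³h_f)) = 3.99×10^-5
Q = -0.965·0.008430·ln(5.705×10^-4) = 0.06076 m³/s
Check: V = 2.91 m/s, Re = 4.09×10^5, f = 0.02388, h_f = 120 m ≈ 119 m ✓

Q ≈ 60.8 L/s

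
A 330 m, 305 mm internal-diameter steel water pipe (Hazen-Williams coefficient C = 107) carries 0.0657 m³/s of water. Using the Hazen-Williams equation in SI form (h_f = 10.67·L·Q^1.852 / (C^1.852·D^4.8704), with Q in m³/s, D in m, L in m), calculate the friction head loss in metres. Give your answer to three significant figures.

h_f ≈ 1.29 m

h_f = 10.67·330·0.0657^1.852 / (107^1.852·0.305^4.8704) = 1.288 m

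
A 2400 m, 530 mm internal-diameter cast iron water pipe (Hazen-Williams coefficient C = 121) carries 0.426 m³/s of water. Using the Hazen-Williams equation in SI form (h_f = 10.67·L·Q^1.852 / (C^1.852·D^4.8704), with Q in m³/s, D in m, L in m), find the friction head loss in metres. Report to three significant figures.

h_f = 10.67·2400·0.426^1.852 / (121^1.852·0.530^4.8704) = 16.13 m

h_f ≈ 16.1 m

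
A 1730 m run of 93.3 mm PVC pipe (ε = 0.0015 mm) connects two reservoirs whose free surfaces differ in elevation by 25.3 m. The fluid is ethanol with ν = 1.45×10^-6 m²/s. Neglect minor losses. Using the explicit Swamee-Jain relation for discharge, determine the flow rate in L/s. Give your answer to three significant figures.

Swamee-Jain (Type II): Q = -0.965·√(gD⁵h_f/L)·ln[ε/(3.7D) + √(3.17ν²L/(gD³h_f))]
√(gD⁵h_f/L) = √(9.81·0.0933⁵·25.3/1730) = 0.001007
ε/(3.7D) = 4.35×10^-6; √(3.17ν²L/(gD³h_f)) = 2.39×10^-4
Q = -0.965·0.001007·ln(2.435×10^-4) = 0.008086 m³/s
Check: V = 1.18 m/s, Re = 7.61×10^4, f = 0.01901, h_f = 25.1 m ≈ 25.3 m ✓

Q ≈ 8.09 L/s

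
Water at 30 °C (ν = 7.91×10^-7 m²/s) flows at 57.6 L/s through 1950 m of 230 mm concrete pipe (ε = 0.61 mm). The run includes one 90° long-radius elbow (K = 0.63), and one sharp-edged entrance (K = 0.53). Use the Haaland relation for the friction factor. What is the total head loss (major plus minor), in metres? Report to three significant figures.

V = 4Q/(πD²) = 1.386 m/s; V²/2g = 0.09796 m
Re = 4.03×10^5, ε/D = 0.00265 → f = 0.02566 (Haaland)
Major: h_f = f(L/D)·V²/2g = 0.02566·8478·0.09796 = 21.31 m
Minor: ΣK = 1.16; h_m = ΣK·V²/2g = 0.1136 m
Total H_L = 21.31 + 0.1136 = 21.43 m

H_L ≈ 21.4 m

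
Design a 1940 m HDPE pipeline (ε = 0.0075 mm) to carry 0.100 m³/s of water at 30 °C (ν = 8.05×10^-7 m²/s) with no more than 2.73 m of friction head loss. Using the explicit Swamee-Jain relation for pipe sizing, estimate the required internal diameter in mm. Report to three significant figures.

Swamee-Jain (Type III): D = 0.66·[ε^1.25·(LQ²/(gh_f))^4.75 + ν·Q^9.4·(L/(gh_f))^5.2]^0.04
LQ²/(gh_f) = 0.7244; L/(gh_f) = 72.44
Term 1 = ε^1.25·(…)^4.75 = 8.49×10^-8; Term 2 = ν·Q^9.4·(…)^5.2 = 1.51×10^-6
D = 0.66·(8.49×10^-8 + 1.51×10^-6)^0.04 = 0.3869 m = 387 mm
Check: V = 0.851 m/s, Re = 4.09×10^5, f = 0.01385, h_f = 2.56 m ≈ 2.73 m ✓

D ≈ 387 mm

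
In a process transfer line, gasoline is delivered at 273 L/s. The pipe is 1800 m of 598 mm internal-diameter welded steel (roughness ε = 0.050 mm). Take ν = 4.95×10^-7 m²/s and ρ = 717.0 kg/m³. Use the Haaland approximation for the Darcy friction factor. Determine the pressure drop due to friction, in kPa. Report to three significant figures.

Δp ≈ 13.2 kPa

V = 4Q/(πD²) = 4·0.273/(π·0.598²) = 0.9720 m/s
Re = VD/ν = 0.9720·0.598/4.95×10^-7 = 1.17×10^6 → turbulent
ε/D = 0.050/598 = 8.36×10^-5
Haaland: f = 0.01290
h_f = f(L/D)V²/(2g) = 0.01290·(1800/0.598)·0.9720²/(2·9.81) = 1.870 m
Δp = ρg·h_f = 717.0·9.81·1.870 = 13.15 kPa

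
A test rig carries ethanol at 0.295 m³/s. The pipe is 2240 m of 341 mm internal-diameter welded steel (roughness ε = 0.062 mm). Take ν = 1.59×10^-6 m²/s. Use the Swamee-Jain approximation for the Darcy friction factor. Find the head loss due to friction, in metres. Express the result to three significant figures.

h_f ≈ 52.2 m

V = 4Q/(πD²) = 4·0.295/(π·0.341²) = 3.230 m/s
Re = VD/ν = 3.230·0.341/1.59×10^-6 = 6.93×10^5 → turbulent
ε/D = 0.062/341 = 1.82×10^-4
Swamee-Jain: f = 0.01493
h_f = f(L/D)V²/(2g) = 0.01493·(2240/0.341)·3.230²/(2·9.81) = 52.16 m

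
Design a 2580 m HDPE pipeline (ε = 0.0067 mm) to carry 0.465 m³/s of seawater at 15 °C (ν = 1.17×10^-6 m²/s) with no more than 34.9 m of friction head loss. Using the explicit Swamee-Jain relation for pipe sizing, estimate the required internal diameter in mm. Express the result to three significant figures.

D ≈ 438 mm

Swamee-Jain (Type III): D = 0.66·[ε^1.25·(LQ²/(gh_f))^4.75 + ν·Q^9.4·(L/(gh_f))^5.2]^0.04
LQ²/(gh_f) = 1.629; L/(gh_f) = 7.536
Term 1 = ε^1.25·(…)^4.75 = 3.47×10^-6; Term 2 = ν·Q^9.4·(…)^5.2 = 3.19×10^-5
D = 0.66·(3.47×10^-6 + 3.19×10^-5)^0.04 = 0.4380 m = 438 mm
Check: V = 3.09 m/s, Re = 1.16×10^6, f = 0.01173, h_f = 33.5 m ≈ 34.9 m ✓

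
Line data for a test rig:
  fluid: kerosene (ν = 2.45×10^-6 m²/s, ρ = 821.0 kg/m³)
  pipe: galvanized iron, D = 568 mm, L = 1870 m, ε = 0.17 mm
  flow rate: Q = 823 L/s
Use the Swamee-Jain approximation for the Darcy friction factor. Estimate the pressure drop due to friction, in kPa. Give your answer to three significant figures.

Δp ≈ 228 kPa

V = 4Q/(πD²) = 4·0.823/(π·0.568²) = 3.248 m/s
Re = VD/ν = 3.248·0.568/2.45×10^-6 = 7.53×10^5 → turbulent
ε/D = 0.17/568 = 2.99×10^-4
Swamee-Jain: f = 0.01597
h_f = f(L/D)V²/(2g) = 0.01597·(1870/0.568)·3.248²/(2·9.81) = 28.26 m
Δp = ρg·h_f = 821.0·9.81·28.26 = 227.6 kPa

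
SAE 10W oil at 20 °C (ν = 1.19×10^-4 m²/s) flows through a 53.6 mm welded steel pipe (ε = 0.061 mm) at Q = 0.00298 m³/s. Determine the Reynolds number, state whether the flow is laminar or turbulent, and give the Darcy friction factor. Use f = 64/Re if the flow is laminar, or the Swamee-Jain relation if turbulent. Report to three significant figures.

Re ≈ 595; laminar; f = 64/Re ≈ 0.108

V = 4Q/(πD²) = 1.321 m/s
Re = VD/ν = 1.321·0.0536/1.19×10^-4 = 595
Re < 2300 → laminar → f = 64/Re = 0.1076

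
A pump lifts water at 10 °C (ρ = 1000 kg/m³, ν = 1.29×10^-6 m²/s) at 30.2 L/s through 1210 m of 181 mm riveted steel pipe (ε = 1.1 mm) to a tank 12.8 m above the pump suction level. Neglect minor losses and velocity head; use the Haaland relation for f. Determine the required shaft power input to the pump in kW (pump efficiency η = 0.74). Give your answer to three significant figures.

P_shaft ≈ 11.3 kW

V = 4Q/(πD²) = 1.174 m/s; Re = 1.65×10^5; ε/D = 0.00608; f = 0.03277
h_f = f(L/D)V²/2g = 15.38 m
Total head H = z + h_f = 12.8 + 15.38 = 28.18 m
P_hyd = ρgQH = 1000·9.81·0.0302·28.18 = 8.349 kW
P_shaft = P_hyd/η = 8.349/0.74 = 11.28 kW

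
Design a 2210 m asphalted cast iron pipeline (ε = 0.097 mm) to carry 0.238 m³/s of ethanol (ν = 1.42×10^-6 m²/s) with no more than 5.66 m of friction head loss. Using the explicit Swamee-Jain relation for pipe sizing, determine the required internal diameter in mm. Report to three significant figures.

D ≈ 498 mm

Swamee-Jain (Type III): D = 0.66·[ε^1.25·(LQ²/(gh_f))^4.75 + ν·Q^9.4·(L/(gh_f))^5.2]^0.04
LQ²/(gh_f) = 2.255; L/(gh_f) = 39.80
Term 1 = ε^1.25·(…)^4.75 = 4.58×10^-4; Term 2 = ν·Q^9.4·(…)^5.2 = 4.09×10^-4
D = 0.66·(4.58×10^-4 + 4.09×10^-4)^0.04 = 0.4978 m = 498 mm
Check: V = 1.22 m/s, Re = 4.29×10^5, f = 0.01568, h_f = 5.31 m ≈ 5.66 m ✓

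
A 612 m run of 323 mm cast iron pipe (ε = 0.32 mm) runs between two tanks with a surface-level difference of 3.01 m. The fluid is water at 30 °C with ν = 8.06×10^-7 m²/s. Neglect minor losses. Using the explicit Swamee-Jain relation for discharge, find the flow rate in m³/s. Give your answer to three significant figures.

Swamee-Jain (Type II): Q = -0.965·√(gD⁵h_f/L)·ln[ε/(3.7D) + √(3.17ν²L/(gD³h_f))]
√(gD⁵h_f/L) = √(9.81·0.323⁵·3.01/612) = 0.01302
ε/(3.7D) = 2.68×10^-4; √(3.17ν²L/(gD³h_f)) = 3.56×10^-5
Q = -0.965·0.01302·ln(3.033×10^-4) = 0.1018 m³/s
Check: V = 1.24 m/s, Re = 4.98×10^5, f = 0.02032, h_f = 3.03 m ≈ 3.01 m ✓

Q ≈ 0.102 m³/s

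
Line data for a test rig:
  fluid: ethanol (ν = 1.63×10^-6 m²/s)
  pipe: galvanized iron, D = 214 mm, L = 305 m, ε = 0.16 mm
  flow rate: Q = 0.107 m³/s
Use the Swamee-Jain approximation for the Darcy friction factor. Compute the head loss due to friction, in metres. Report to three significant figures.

h_f ≈ 12.5 m

V = 4Q/(πD²) = 4·0.107/(π·0.214²) = 2.975 m/s
Re = VD/ν = 2.975·0.214/1.63×10^-6 = 3.91×10^5 → turbulent
ε/D = 0.16/214 = 7.48×10^-4
Swamee-Jain: f = 0.01937
h_f = f(L/D)V²/(2g) = 0.01937·(305/0.214)·2.975²/(2·9.81) = 12.45 m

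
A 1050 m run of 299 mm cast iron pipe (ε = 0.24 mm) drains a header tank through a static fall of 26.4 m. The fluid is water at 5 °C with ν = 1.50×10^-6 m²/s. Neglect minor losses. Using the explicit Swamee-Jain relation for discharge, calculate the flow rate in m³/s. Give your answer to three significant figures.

Swamee-Jain (Type II): Q = -0.965·√(gD⁵h_f/L)·ln[ε/(3.7D) + √(3.17ν²L/(gD³h_f))]
√(gD⁵h_f/L) = √(9.81·0.299⁵·26.4/1050) = 0.02428
ε/(3.7D) = 2.17×10^-4; √(3.17ν²L/(gD³h_f)) = 3.29×10^-5
Q = -0.965·0.02428·ln(2.498×10^-4) = 0.1943 m³/s
Check: V = 2.77 m/s, Re = 5.52×10^5, f = 0.01938, h_f = 26.6 m ≈ 26.4 m ✓

Q ≈ 0.194 m³/s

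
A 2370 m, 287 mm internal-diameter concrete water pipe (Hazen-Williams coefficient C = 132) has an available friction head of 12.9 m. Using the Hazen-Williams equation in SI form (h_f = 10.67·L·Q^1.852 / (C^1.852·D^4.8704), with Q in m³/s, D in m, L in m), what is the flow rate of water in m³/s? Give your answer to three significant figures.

Rearranging: Q = [h_f·C^1.852·D^4.8704 / (10.67·L)]^(1/1.852)
Q = [12.9·132^1.852·0.287^4.8704 / (10.67·2370)]^0.540 = 0.08264 m³/s

Q ≈ 0.0826 m³/s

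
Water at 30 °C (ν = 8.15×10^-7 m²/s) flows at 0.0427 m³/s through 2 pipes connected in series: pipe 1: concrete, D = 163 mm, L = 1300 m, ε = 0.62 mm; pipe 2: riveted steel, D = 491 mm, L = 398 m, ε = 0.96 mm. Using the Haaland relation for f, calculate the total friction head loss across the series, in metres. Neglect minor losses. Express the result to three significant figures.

Pipe 1: V = 2.046 m/s, Re = 4.09×10^5, ε/D = 0.00380, f = 0.02831, h_1 = f(L/D)V²/2g = 48.19 m
Pipe 2: V = 0.2255 m/s, Re = 1.36×10^5, ε/D = 0.00196, f = 0.02448, h_2 = f(L/D)V²/2g = 0.05143 m
Series → Q common, losses add: H = Σh = 48.24 m

H ≈ 48.2 m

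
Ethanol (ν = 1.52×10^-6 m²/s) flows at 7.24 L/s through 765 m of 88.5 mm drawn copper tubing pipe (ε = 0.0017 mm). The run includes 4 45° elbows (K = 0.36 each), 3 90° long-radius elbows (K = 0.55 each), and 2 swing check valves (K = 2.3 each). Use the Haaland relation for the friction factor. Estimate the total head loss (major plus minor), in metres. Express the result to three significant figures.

V = 4Q/(πD²) = 1.177 m/s; V²/2g = 0.07060 m
Re = 6.85×10^4, ε/D = 1.92×10^-5 → f = 0.01938 (Haaland)
Major: h_f = f(L/D)·V²/2g = 0.01938·8644·0.07060 = 11.82 m
Minor: ΣK = 7.69; h_m = ΣK·V²/2g = 0.5429 m
Total H_L = 11.82 + 0.5429 = 12.37 m

H_L ≈ 12.4 m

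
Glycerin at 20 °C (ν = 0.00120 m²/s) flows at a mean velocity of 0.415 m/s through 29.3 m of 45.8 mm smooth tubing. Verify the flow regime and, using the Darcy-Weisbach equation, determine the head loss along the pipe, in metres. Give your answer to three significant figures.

h_f ≈ 22.7 m

Re = VD/ν = 0.415·0.04580/0.00120 = 15.8 → laminar (Re < 2300)
f = 64/Re = 4.041
h_f = f(L/D)V²/(2g) = 4.041·(29.3/0.04580)·0.415²/(2·9.81) = 22.69 m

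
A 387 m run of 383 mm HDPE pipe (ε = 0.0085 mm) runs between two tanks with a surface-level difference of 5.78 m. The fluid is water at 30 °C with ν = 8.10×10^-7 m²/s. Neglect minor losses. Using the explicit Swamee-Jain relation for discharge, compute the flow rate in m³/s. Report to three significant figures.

Q ≈ 0.360 m³/s

Swamee-Jain (Type II): Q = -0.965·√(gD⁵h_f/L)·ln[ε/(3.7D) + √(3.17ν²L/(gD³h_f))]
√(gD⁵h_f/L) = √(9.81·0.383⁵·5.78/387) = 0.03475
ε/(3.7D) = 6.00×10^-6; √(3.17ν²L/(gD³h_f)) = 1.59×10^-5
Q = -0.965·0.03475·ln(2.189×10^-5) = 0.3598 m³/s
Check: V = 3.12 m/s, Re = 1.48×10^6, f = 0.01153, h_f = 5.79 m ≈ 5.78 m ✓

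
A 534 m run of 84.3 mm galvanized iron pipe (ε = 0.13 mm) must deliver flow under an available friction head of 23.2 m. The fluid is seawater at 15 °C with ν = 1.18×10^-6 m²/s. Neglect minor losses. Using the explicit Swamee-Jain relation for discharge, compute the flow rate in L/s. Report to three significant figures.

Swamee-Jain (Type II): Q = -0.965·√(gD⁵h_f/L)·ln[ε/(3.7D) + √(3.17ν²L/(gD³h_f))]
√(gD⁵h_f/L) = √(9.81·0.0843⁵·23.2/534) = 0.001347
ε/(3.7D) = 4.17×10^-4; √(3.17ν²L/(gD³h_f)) = 1.31×10^-4
Q = -0.965·0.001347·ln(5.483×10^-4) = 0.009760 m³/s
Check: V = 1.75 m/s, Re = 1.25×10^5, f = 0.02370, h_f = 23.4 m ≈ 23.2 m ✓

Q ≈ 9.76 L/s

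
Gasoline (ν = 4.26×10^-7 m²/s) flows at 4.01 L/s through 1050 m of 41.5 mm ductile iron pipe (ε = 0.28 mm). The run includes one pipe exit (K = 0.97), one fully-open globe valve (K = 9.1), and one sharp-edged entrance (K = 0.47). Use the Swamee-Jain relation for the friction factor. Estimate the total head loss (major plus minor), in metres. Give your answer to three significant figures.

H_L ≈ 387 m

V = 4Q/(πD²) = 2.965 m/s; V²/2g = 0.4479 m
Re = 2.89×10^5, ε/D = 0.00675 → f = 0.03372 (Swamee-Jain)
Major: h_f = f(L/D)·V²/2g = 0.03372·25301·0.4479 = 382.2 m
Minor: ΣK = 10.5; h_m = ΣK·V²/2g = 4.721 m
Total H_L = 382.2 + 4.721 = 386.9 m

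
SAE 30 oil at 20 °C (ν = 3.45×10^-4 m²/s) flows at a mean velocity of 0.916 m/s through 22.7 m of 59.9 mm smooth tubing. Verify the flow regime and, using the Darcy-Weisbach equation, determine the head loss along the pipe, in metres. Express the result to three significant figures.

Re = VD/ν = 0.916·0.05990/3.45×10^-4 = 159 → laminar (Re < 2300)
f = 64/Re = 0.4024
h_f = f(L/D)V²/(2g) = 0.4024·(22.7/0.05990)·0.916²/(2·9.81) = 6.522 m

h_f ≈ 6.52 m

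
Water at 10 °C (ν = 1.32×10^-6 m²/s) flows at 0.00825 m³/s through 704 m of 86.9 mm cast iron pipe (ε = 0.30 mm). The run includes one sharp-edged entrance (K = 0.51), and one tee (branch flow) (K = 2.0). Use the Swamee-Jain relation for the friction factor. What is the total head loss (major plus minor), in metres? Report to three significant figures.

V = 4Q/(πD²) = 1.391 m/s; V²/2g = 0.09862 m
Re = 9.16×10^4, ε/D = 0.00345 → f = 0.02878 (Swamee-Jain)
Major: h_f = f(L/D)·V²/2g = 0.02878·8101·0.09862 = 23.00 m
Minor: ΣK = 2.51; h_m = ΣK·V²/2g = 0.2475 m
Total H_L = 23.00 + 0.2475 = 23.24 m

H_L ≈ 23.2 m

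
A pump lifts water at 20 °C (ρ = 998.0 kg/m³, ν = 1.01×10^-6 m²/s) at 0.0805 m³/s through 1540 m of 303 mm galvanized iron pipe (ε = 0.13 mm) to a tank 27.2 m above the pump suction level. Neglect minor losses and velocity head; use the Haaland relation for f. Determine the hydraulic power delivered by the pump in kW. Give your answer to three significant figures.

P_hyd ≈ 25.9 kW

V = 4Q/(πD²) = 1.116 m/s; Re = 3.35×10^5; ε/D = 4.29×10^-4; f = 0.01751
h_f = f(L/D)V²/2g = 5.655 m
Total head H = z + h_f = 27.2 + 5.655 = 32.85 m
P_hyd = ρgQH = 998.0·9.81·0.0805·32.85 = 25.89 kW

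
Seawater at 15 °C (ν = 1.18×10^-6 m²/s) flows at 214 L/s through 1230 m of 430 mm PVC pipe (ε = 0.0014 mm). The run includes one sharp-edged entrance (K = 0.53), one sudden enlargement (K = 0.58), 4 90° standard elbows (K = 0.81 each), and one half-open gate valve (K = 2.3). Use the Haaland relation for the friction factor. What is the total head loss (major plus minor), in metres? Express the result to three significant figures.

H_L ≈ 4.83 m

V = 4Q/(πD²) = 1.474 m/s; V²/2g = 0.1107 m
Re = 5.37×10^5, ε/D = 3.26×10^-6 → f = 0.01294 (Haaland)
Major: h_f = f(L/D)·V²/2g = 0.01294·2860·0.1107 = 4.095 m
Minor: ΣK = 6.65; h_m = ΣK·V²/2g = 0.7360 m
Total H_L = 4.095 + 0.7360 = 4.831 m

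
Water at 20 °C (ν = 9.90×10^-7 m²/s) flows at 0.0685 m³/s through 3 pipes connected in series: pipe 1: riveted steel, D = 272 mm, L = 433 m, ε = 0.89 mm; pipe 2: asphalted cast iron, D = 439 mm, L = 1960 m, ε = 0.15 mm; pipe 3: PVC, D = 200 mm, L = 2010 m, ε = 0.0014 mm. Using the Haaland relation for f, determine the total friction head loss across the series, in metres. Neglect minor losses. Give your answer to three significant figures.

Pipe 1: V = 1.179 m/s, Re = 3.24×10^5, ε/D = 0.00327, f = 0.02722, h_1 = f(L/D)V²/2g = 3.070 m
Pipe 2: V = 0.4526 m/s, Re = 2.01×10^5, ε/D = 3.42×10^-4, f = 0.01775, h_2 = f(L/D)V²/2g = 0.8272 m
Pipe 3: V = 2.180 m/s, Re = 4.40×10^5, ε/D = 7.00×10^-6, f = 0.01344, h_3 = f(L/D)V²/2g = 32.72 m
Series → Q common, losses add: H = Σh = 36.62 m

H ≈ 36.6 m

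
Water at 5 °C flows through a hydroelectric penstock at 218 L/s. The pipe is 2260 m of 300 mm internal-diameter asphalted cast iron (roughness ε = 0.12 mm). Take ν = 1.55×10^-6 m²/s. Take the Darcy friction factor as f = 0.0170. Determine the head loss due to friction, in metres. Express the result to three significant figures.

V = 4Q/(πD²) = 4·0.218/(π·0.300²) = 3.084 m/s
h_f = f(L/D)V²/(2g) = 0.01700·(2260/0.300)·3.084²/(2·9.81) = 62.08 m

h_f ≈ 62.1 m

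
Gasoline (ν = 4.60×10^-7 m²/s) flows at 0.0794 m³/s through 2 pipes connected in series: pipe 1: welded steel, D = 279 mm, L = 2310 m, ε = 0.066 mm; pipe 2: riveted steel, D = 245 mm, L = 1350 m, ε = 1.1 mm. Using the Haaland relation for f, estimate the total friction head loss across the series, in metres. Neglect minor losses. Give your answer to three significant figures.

H ≈ 34.4 m

Pipe 1: V = 1.299 m/s, Re = 7.88×10^5, ε/D = 2.37×10^-4, f = 0.01517, h_1 = f(L/D)V²/2g = 10.80 m
Pipe 2: V = 1.684 m/s, Re = 8.97×10^5, ε/D = 0.00449, f = 0.02957, h_2 = f(L/D)V²/2g = 23.55 m
Series → Q common, losses add: H = Σh = 34.35 m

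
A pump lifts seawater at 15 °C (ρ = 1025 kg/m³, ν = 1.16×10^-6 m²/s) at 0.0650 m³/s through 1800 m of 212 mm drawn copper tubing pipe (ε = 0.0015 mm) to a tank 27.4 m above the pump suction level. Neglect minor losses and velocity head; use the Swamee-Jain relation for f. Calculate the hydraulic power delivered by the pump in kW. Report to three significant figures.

V = 4Q/(πD²) = 1.841 m/s; Re = 3.37×10^5; ε/D = 7.08×10^-6; f = 0.01416
h_f = f(L/D)V²/2g = 20.78 m
Total head H = z + h_f = 27.4 + 20.78 = 48.18 m
P_hyd = ρgQH = 1025·9.81·0.0650·48.18 = 31.49 kW

P_hyd ≈ 31.5 kW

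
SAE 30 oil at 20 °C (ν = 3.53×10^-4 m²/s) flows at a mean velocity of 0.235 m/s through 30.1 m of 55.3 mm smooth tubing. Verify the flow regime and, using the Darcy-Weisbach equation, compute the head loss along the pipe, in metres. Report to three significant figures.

Re = VD/ν = 0.235·0.05530/3.53×10^-4 = 36.8 → laminar (Re < 2300)
f = 64/Re = 1.738
h_f = f(L/D)V²/(2g) = 1.738·(30.1/0.05530)·0.235²/(2·9.81) = 2.663 m

h_f ≈ 2.66 m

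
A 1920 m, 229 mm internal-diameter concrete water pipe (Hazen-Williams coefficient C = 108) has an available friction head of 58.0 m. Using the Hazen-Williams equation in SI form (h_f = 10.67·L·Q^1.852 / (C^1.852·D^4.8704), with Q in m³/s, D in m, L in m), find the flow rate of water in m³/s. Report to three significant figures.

Q ≈ 0.0942 m³/s

Rearranging: Q = [h_f·C^1.852·D^4.8704 / (10.67·L)]^(1/1.852)
Q = [58.0·108^1.852·0.229^4.8704 / (10.67·1920)]^0.540 = 0.09421 m³/s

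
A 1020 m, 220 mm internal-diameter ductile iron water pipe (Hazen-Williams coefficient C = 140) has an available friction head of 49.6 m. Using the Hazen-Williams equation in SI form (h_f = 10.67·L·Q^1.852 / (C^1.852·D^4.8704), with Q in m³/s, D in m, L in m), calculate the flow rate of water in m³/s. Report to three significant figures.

Rearranging: Q = [h_f·C^1.852·D^4.8704 / (10.67·L)]^(1/1.852)
Q = [49.6·140^1.852·0.220^4.8704 / (10.67·1020)]^0.540 = 0.1421 m³/s

Q ≈ 0.142 m³/s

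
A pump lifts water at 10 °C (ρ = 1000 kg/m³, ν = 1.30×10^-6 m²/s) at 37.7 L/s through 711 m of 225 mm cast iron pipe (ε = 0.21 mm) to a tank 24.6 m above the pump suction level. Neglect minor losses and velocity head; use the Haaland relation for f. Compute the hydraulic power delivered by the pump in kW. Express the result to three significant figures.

P_hyd ≈ 10.2 kW

V = 4Q/(πD²) = 0.9482 m/s; Re = 1.64×10^5; ε/D = 9.33×10^-4; f = 0.02090
h_f = f(L/D)V²/2g = 3.026 m
Total head H = z + h_f = 24.6 + 3.026 = 27.63 m
P_hyd = ρgQH = 1000·9.81·0.0377·27.63 = 10.22 kW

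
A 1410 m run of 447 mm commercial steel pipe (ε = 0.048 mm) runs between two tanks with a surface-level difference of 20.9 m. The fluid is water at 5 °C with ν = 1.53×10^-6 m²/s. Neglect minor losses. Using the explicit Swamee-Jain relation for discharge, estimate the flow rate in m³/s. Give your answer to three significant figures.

Swamee-Jain (Type II): Q = -0.965·√(gD⁵h_f/L)·ln[ε/(3.7D) + √(3.17ν²L/(gD³h_f))]
√(gD⁵h_f/L) = √(9.81·0.447⁵·20.9/1410) = 0.05094
ε/(3.7D) = 2.90×10^-5; √(3.17ν²L/(gD³h_f)) = 2.39×10^-5
Q = -0.965·0.05094·ln(5.293×10^-5) = 0.4840 m³/s
Check: V = 3.08 m/s, Re = 9.01×10^5, f = 0.01373, h_f = 21.0 m ≈ 20.9 m ✓

Q ≈ 0.484 m³/s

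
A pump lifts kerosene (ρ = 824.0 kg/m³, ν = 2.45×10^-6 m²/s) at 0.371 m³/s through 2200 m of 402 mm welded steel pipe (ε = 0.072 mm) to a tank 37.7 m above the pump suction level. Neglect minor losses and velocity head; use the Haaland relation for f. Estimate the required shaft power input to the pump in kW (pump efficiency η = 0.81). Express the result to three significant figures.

P_shaft ≈ 273 kW

V = 4Q/(πD²) = 2.923 m/s; Re = 4.80×10^5; ε/D = 1.79×10^-4; f = 0.01515
h_f = f(L/D)V²/2g = 36.10 m
Total head H = z + h_f = 37.7 + 36.10 = 73.80 m
P_hyd = ρgQH = 824.0·9.81·0.371·73.80 = 221.3 kW
P_shaft = P_hyd/η = 221.3/0.81 = 273.2 kW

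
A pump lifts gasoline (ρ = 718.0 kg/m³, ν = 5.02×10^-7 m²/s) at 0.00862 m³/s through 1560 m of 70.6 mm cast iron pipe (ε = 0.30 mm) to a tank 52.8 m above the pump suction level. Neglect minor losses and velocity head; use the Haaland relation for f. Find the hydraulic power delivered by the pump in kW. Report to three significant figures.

V = 4Q/(πD²) = 2.202 m/s; Re = 3.10×10^5; ε/D = 0.00425; f = 0.02929
h_f = f(L/D)V²/2g = 160.0 m
Total head H = z + h_f = 52.8 + 160.0 = 212.8 m
P_hyd = ρgQH = 718.0·9.81·0.00862·212.8 = 12.92 kW

P_hyd ≈ 12.9 kW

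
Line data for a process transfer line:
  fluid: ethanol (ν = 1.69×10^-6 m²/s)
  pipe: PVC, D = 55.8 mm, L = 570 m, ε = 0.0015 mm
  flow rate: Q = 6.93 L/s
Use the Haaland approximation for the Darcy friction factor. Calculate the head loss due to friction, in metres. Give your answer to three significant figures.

V = 4Q/(πD²) = 4·0.00693/(π·0.0558²) = 2.834 m/s
Re = VD/ν = 2.834·0.0558/1.69×10^-6 = 9.36×10^4 → turbulent
ε/D = 0.0015/55.8 = 2.69×10^-5
Haaland: f = 0.01818
h_f = f(L/D)V²/(2g) = 0.01818·(570/0.0558)·2.834²/(2·9.81) = 76.00 m

h_f ≈ 76.0 m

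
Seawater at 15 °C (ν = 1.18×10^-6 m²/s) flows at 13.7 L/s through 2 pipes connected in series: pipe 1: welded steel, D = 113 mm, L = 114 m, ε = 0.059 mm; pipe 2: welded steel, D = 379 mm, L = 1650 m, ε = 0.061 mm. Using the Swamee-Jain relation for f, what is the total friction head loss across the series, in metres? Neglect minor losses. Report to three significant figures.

H ≈ 1.98 m

Pipe 1: V = 1.366 m/s, Re = 1.31×10^5, ε/D = 5.22×10^-4, f = 0.01987, h_1 = f(L/D)V²/2g = 1.907 m
Pipe 2: V = 0.1214 m/s, Re = 3.90×10^4, ε/D = 1.61×10^-4, f = 0.02254, h_2 = f(L/D)V²/2g = 0.07375 m
Series → Q common, losses add: H = Σh = 1.980 m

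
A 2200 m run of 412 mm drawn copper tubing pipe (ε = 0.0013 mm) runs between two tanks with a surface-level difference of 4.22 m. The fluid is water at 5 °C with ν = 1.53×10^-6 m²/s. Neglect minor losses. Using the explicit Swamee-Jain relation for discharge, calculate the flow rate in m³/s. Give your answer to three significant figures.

Swamee-Jain (Type II): Q = -0.965·√(gD⁵h_f/L)·ln[ε/(3.7D) + √(3.17ν²L/(gD³h_f))]
√(gD⁵h_f/L) = √(9.81·0.412⁵·4.22/2200) = 0.01495
ε/(3.7D) = 8.53×10^-7; √(3.17ν²L/(gD³h_f)) = 7.51×10^-5
Q = -0.965·0.01495·ln(7.595×10^-5) = 0.1368 m³/s
Check: V = 1.03 m/s, Re = 2.76×10^5, f = 0.01463, h_f = 4.19 m ≈ 4.22 m ✓

Q ≈ 0.137 m³/s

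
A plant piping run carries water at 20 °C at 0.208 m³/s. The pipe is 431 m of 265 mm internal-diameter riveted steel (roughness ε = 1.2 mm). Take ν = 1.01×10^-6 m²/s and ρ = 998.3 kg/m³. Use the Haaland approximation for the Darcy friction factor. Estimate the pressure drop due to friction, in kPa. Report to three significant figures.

Δp ≈ 342 kPa

V = 4Q/(πD²) = 4·0.208/(π·0.265²) = 3.771 m/s
Re = VD/ν = 3.771·0.265/1.01×10^-6 = 9.89×10^5 → turbulent
ε/D = 1.2/265 = 0.00453
Haaland: f = 0.02963
h_f = f(L/D)V²/(2g) = 0.02963·(431/0.265)·3.771²/(2·9.81) = 34.93 m
Δp = ρg·h_f = 998.3·9.81·34.93 = 342.1 kPa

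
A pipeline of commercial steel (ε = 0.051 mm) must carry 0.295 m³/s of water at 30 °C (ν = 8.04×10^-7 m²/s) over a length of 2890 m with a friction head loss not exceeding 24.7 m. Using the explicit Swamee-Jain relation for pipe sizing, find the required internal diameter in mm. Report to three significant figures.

Swamee-Jain (Type III): D = 0.66·[ε^1.25·(LQ²/(gh_f))^4.75 + ν·Q^9.4·(L/(gh_f))^5.2]^0.04
LQ²/(gh_f) = 1.038; L/(gh_f) = 11.93
Term 1 = ε^1.25·(…)^4.75 = 5.14×10^-6; Term 2 = ν·Q^9.4·(…)^5.2 = 3.31×10^-6
D = 0.66·(5.14×10^-6 + 3.31×10^-6)^0.04 = 0.4136 m = 414 mm
Check: V = 2.20 m/s, Re = 1.13×10^6, f = 0.01372, h_f = 23.5 m ≈ 24.7 m ✓

D ≈ 414 mm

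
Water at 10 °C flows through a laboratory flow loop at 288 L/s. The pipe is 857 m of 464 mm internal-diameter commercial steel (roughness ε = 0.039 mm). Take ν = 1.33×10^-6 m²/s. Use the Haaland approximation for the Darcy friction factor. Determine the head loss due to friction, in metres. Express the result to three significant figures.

V = 4Q/(πD²) = 4·0.288/(π·0.464²) = 1.703 m/s
Re = VD/ν = 1.703·0.464/1.33×10^-6 = 5.94×10^5 → turbulent
ε/D = 0.039/464 = 8.41×10^-5
Haaland: f = 0.01380
h_f = f(L/D)V²/(2g) = 0.01380·(857/0.464)·1.703²/(2·9.81) = 3.767 m

h_f ≈ 3.77 m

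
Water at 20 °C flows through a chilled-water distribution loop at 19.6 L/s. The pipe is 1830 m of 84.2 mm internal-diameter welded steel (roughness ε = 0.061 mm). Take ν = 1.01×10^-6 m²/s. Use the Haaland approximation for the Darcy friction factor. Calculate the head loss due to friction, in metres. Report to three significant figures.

h_f ≈ 265 m

V = 4Q/(πD²) = 4·0.0196/(π·0.0842²) = 3.520 m/s
Re = VD/ν = 3.520·0.0842/1.01×10^-6 = 2.93×10^5 → turbulent
ε/D = 0.061/84.2 = 7.24×10^-4
Haaland: f = 0.01929
h_f = f(L/D)V²/(2g) = 0.01929·(1830/0.0842)·3.520²/(2·9.81) = 264.8 m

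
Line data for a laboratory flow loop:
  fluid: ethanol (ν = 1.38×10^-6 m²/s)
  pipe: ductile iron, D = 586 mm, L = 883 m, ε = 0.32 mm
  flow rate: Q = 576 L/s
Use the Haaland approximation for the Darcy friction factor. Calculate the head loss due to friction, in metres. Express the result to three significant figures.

V = 4Q/(πD²) = 4·0.576/(π·0.586²) = 2.136 m/s
Re = VD/ν = 2.136·0.586/1.38×10^-6 = 9.07×10^5 → turbulent
ε/D = 0.32/586 = 5.46×10^-4
Haaland: f = 0.01752
h_f = f(L/D)V²/(2g) = 0.01752·(883/0.586)·2.136²/(2·9.81) = 6.138 m

h_f ≈ 6.14 m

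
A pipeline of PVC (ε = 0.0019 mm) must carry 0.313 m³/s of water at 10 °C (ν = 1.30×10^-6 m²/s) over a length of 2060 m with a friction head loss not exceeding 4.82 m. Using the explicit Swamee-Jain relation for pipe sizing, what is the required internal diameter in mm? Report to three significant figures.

D ≈ 544 mm

Swamee-Jain (Type III): D = 0.66·[ε^1.25·(LQ²/(gh_f))^4.75 + ν·Q^9.4·(L/(gh_f))^5.2]^0.04
LQ²/(gh_f) = 4.268; L/(gh_f) = 43.57
Term 1 = ε^1.25·(…)^4.75 = 6.95×10^-5; Term 2 = ν·Q^9.4·(…)^5.2 = 0.00786
D = 0.66·(6.95×10^-5 + 0.00786)^0.04 = 0.5439 m = 544 mm
Check: V = 1.35 m/s, Re = 5.64×10^5, f = 0.01288, h_f = 4.51 m ≈ 4.82 m ✓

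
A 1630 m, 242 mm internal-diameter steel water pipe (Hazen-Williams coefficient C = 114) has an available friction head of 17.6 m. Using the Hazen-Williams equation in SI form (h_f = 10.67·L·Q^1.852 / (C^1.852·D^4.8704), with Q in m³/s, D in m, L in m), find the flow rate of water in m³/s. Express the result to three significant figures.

Q ≈ 0.0660 m³/s

Rearranging: Q = [h_f·C^1.852·D^4.8704 / (10.67·L)]^(1/1.852)
Q = [17.6·114^1.852·0.242^4.8704 / (10.67·1630)]^0.540 = 0.06597 m³/s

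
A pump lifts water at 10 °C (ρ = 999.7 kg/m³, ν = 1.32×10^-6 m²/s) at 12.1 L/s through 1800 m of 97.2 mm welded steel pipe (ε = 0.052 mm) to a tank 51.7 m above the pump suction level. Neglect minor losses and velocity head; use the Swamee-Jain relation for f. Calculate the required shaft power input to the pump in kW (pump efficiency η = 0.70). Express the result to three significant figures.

V = 4Q/(πD²) = 1.631 m/s; Re = 1.20×10^5; ε/D = 5.35×10^-4; f = 0.02012
h_f = f(L/D)V²/2g = 50.50 m
Total head H = z + h_f = 51.7 + 50.50 = 102.2 m
P_hyd = ρgQH = 999.7·9.81·0.0121·102.2 = 12.13 kW
P_shaft = P_hyd/η = 12.13/0.70 = 17.32 kW

P_shaft ≈ 17.3 kW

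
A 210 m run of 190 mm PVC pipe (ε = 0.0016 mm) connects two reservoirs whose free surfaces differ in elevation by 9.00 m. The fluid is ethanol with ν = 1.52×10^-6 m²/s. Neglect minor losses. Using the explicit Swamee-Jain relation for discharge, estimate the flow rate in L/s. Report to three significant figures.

Swamee-Jain (Type II): Q = -0.965·√(gD⁵h_f/L)·ln[ε/(3.7D) + √(3.17ν²L/(gD³h_f))]
√(gD⁵h_f/L) = √(9.81·0.190⁵·9.00/210) = 0.01020
ε/(3.7D) = 2.28×10^-6; √(3.17ν²L/(gD³h_f)) = 5.04×10^-5
Q = -0.965·0.01020·ln(5.267×10^-5) = 0.09700 m³/s
Check: V = 3.42 m/s, Re = 4.28×10^5, f = 0.01359, h_f = 8.96 m ≈ 9.00 m ✓

Q ≈ 97.0 L/s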